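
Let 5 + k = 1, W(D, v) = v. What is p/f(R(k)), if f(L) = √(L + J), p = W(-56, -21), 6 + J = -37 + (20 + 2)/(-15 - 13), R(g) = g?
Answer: 7*I*√9366/223 ≈ 3.0379*I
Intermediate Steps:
k = -4 (k = -5 + 1 = -4)
J = -613/14 (J = -6 + (-37 + (20 + 2)/(-15 - 13)) = -6 + (-37 + 22/(-28)) = -6 + (-37 + 22*(-1/28)) = -6 + (-37 - 11/14) = -6 - 529/14 = -613/14 ≈ -43.786)
p = -21
f(L) = √(-613/14 + L) (f(L) = √(L - 613/14) = √(-613/14 + L))
p/f(R(k)) = -21*14/√(-8582 + 196*(-4)) = -21*14/√(-8582 - 784) = -21*(-I*√9366/669) = -(-7)*I*√9366/223 = 7*I*√9366/223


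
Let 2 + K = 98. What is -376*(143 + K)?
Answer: -89864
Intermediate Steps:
K = 96 (K = -2 + 98 = 96)
-376*(143 + K) = -376*(143 + 96) = -376*239 = -89864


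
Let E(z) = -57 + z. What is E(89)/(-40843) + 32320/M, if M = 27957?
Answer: 1319151136/1141847751 ≈ 1.1553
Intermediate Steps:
E(89)/(-40843) + 32320/M = (-57 + 89)/(-40843) + 32320/27957 = 32*(-1/40843) + 32320*(1/27957) = -32/40843 + 32320/27957 = 1319151136/1141847751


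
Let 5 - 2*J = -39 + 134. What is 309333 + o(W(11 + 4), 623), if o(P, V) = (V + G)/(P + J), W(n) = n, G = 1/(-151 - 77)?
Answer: 2115695677/6840 ≈ 3.0931e+5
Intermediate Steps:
G = -1/228 (G = 1/(-228) = -1/228 ≈ -0.0043860)
J = -45 (J = 5/2 - (-39 + 134)/2 = 5/2 - ½*95 = 5/2 - 95/2 = -45)
o(P, V) = (-1/228 + V)/(-45 + P) (o(P, V) = (V - 1/228)/(P - 45) = (-1/228 + V)/(-45 + P))
309333 + o(W(11 + 4), 623) = 309333 + (-1/228 + 623)/(-45 + (11 + 4)) = 309333 + (142043/228)/(-45 + 15) = 309333 + (142043/228)/(-30) = 309333 - 1/30*142043/228 = 309333 - 142043/6840 = 2115695677/6840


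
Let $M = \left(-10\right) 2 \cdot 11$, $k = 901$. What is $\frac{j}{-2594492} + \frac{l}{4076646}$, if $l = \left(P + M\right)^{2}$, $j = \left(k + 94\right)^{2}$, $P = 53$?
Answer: $- \frac{1981811834381}{5288412716916} \approx -0.37475$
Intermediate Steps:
$M = -220$ ($M = \left(-20\right) 11 = -220$)
$j = 990025$ ($j = \left(901 + 94\right)^{2} = 995^{2} = 990025$)
$l = 27889$ ($l = \left(53 - 220\right)^{2} = \left(-167\right)^{2} = 27889$)
$\frac{j}{-2594492} + \frac{l}{4076646} = \frac{990025}{-2594492} + \frac{27889}{4076646} = 990025 \left(- \frac{1}{2594492}\right) + 27889 \cdot \frac{1}{4076646} = - \frac{990025}{2594492} + \frac{27889}{4076646} = - \frac{1981811834381}{5288412716916}$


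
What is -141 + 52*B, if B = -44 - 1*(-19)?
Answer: -1441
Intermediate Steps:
B = -25 (B = -44 + 19 = -25)
-141 + 52*B = -141 + 52*(-25) = -141 - 1300 = -1441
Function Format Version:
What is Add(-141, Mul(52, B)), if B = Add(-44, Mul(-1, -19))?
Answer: -1441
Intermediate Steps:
B = -25 (B = Add(-44, 19) = -25)
Add(-141, Mul(52, B)) = Add(-141, Mul(52, -25)) = Add(-141, -1300) = -1441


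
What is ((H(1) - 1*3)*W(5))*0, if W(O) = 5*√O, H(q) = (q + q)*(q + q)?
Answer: 0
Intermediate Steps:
H(q) = 4*q² (H(q) = (2*q)*(2*q) = 4*q²)
((H(1) - 1*3)*W(5))*0 = ((4*1² - 1*3)*(5*√5))*0 = ((4*1 - 3)*(5*√5))*0 = ((4 - 3)*(5*√5))*0 = (1*(5*√5))*0 = (5*√5)*0 = 0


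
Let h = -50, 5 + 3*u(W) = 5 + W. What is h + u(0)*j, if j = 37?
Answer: -50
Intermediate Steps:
u(W) = W/3 (u(W) = -5/3 + (5 + W)/3 = -5/3 + (5/3 + W/3) = W/3)
h + u(0)*j = -50 + ((⅓)*0)*37 = -50 + 0*37 = -50 + 0 = -50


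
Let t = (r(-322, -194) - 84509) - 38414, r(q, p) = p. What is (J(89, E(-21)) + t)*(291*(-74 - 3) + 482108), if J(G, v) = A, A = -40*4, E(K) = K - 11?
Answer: -56670560177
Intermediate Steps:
t = -123117 (t = (-194 - 84509) - 38414 = -84703 - 38414 = -123117)
E(K) = -11 + K
A = -160
J(G, v) = -160
(J(89, E(-21)) + t)*(291*(-74 - 3) + 482108) = (-160 - 123117)*(291*(-74 - 3) + 482108) = -123277*(291*(-77) + 482108) = -123277*(-22407 + 482108) = -123277*459701 = -56670560177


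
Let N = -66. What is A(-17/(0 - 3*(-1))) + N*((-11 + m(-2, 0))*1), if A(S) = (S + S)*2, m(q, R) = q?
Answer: 2506/3 ≈ 835.33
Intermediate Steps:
A(S) = 4*S (A(S) = (2*S)*2 = 4*S)
A(-17/(0 - 3*(-1))) + N*((-11 + m(-2, 0))*1) = 4*(-17/(0 - 3*(-1))) - 66*(-11 - 2) = 4*(-17/(0 + 3)) - (-858) = 4*(-17/3) - 66*(-13) = 4*(-17*1/3) + 858 = 4*(-17/3) + 858 = -68/3 + 858 = 2506/3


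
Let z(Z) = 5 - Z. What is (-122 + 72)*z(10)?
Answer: 250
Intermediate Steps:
(-122 + 72)*z(10) = (-122 + 72)*(5 - 1*10) = -50*(5 - 10) = -50*(-5) = 250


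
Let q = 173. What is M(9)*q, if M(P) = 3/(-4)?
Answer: -519/4 ≈ -129.75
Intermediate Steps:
M(P) = -¾ (M(P) = 3*(-¼) = -¾)
M(9)*q = -¾*173 = -519/4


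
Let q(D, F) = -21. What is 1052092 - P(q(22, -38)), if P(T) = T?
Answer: 1052113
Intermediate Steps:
1052092 - P(q(22, -38)) = 1052092 - 1*(-21) = 1052092 + 21 = 1052113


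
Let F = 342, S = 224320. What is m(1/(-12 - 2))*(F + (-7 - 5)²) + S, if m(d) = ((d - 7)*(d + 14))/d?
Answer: 6261355/7 ≈ 8.9448e+5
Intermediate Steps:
m(d) = (-7 + d)*(14 + d)/d (m(d) = ((-7 + d)*(14 + d))/d = (-7 + d)*(14 + d)/d)
m(1/(-12 - 2))*(F + (-7 - 5)²) + S = (7 + 1/(-12 - 2) - 98/(1/(-12 - 2)))*(342 + (-7 - 5)²) + 224320 = (7 + 1/(-14) - 98/(1/(-14)))*(342 + (-12)²) + 224320 = (7 - 1/14 - 98/(-1/14))*(342 + 144) + 224320 = (7 - 1/14 - 98*(-14))*486 + 224320 = (7 - 1/14 + 1372)*486 + 224320 = (19305/14)*486 + 224320 = 4691115/7 + 224320 = 6261355/7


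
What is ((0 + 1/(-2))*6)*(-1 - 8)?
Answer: 27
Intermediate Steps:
((0 + 1/(-2))*6)*(-1 - 8) = ((0 + 1*(-1/2))*6)*(-9) = ((0 - 1/2)*6)*(-9) = -1/2*6*(-9) = -3*(-9) = 27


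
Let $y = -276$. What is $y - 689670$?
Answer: $-689946$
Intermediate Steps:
$y - 689670 = -276 - 689670 = -689946$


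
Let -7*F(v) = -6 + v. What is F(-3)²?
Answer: 81/49 ≈ 1.6531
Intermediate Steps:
F(v) = 6/7 - v/7 (F(v) = -(-6 + v)/7 = 6/7 - v/7)
F(-3)² = (6/7 - ⅐*(-3))² = (6/7 + 3/7)² = (9/7)² = 81/49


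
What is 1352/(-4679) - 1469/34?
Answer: -6919419/159086 ≈ -43.495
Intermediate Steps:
1352/(-4679) - 1469/34 = 1352*(-1/4679) - 1469*1/34 = -1352/4679 - 1469/34 = -6919419/159086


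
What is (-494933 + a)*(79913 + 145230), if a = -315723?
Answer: -182513523808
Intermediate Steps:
(-494933 + a)*(79913 + 145230) = (-494933 - 315723)*(79913 + 145230) = -810656*225143 = -182513523808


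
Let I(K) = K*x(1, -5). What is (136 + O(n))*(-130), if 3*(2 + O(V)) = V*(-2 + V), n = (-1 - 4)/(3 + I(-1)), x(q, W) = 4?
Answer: -18070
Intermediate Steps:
I(K) = 4*K (I(K) = K*4 = 4*K)
n = 5 (n = (-1 - 4)/(3 + 4*(-1)) = -5/(3 - 4) = -5/(-1) = -5*(-1) = 5)
O(V) = -2 + V*(-2 + V)/3 (O(V) = -2 + (V*(-2 + V))/3 = -2 + V*(-2 + V)/3)
(136 + O(n))*(-130) = (136 + (-2 - 2/3*5 + (1/3)*5**2))*(-130) = (136 + (-2 - 10/3 + (1/3)*25))*(-130) = (136 + (-2 - 10/3 + 25/3))*(-130) = (136 + 3)*(-130) = 139*(-130) = -18070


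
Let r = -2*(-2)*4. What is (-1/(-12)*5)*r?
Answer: 20/3 ≈ 6.6667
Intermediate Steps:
r = 16 (r = 4*4 = 16)
(-1/(-12)*5)*r = (-1/(-12)*5)*16 = (-1*(-1/12)*5)*16 = ((1/12)*5)*16 = (5/12)*16 = 20/3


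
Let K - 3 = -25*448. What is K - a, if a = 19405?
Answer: -30602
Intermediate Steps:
K = -11197 (K = 3 - 25*448 = 3 - 11200 = -11197)
K - a = -11197 - 1*19405 = -11197 - 19405 = -30602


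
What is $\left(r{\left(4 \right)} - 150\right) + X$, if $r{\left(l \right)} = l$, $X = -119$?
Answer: $-265$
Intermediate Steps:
$\left(r{\left(4 \right)} - 150\right) + X = \left(4 - 150\right) - 119 = -146 - 119 = -265$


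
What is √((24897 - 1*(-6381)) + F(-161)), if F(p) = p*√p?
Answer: √(31278 - 161*I*√161) ≈ 176.95 - 5.7724*I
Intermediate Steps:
F(p) = p^(3/2)
√((24897 - 1*(-6381)) + F(-161)) = √((24897 - 1*(-6381)) + (-161)^(3/2)) = √((24897 + 6381) - 161*I*√161) = √(31278 - 161*I*√161)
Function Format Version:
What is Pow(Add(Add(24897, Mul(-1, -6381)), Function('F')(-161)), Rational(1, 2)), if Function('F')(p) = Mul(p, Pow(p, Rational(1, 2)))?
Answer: Pow(Add(31278, Mul(-161, I, Pow(161, Rational(1, 2)))), Rational(1, 2)) ≈ Add(176.95, Mul(-5.7724, I))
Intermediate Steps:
Function('F')(p) = Pow(p, Rational(3, 2))
Pow(Add(Add(24897, Mul(-1, -6381)), Function('F')(-161)), Rational(1, 2)) = Pow(Add(Add(24897, Mul(-1, -6381)), Pow(-161, Rational(3, 2))), Rational(1, 2)) = Pow(Add(Add(24897, 6381), Mul(-161, I, Pow(161, Rational(1, 2)))), Rational(1, 2)) = Pow(Add(31278, Mul(-161, I, Pow(161, Rational(1, 2)))), Rational(1, 2))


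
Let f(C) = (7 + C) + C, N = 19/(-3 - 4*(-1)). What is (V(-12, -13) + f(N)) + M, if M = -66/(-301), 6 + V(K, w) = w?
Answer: 7892/301 ≈ 26.219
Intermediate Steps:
V(K, w) = -6 + w
N = 19 (N = 19/(-3 + 4) = 19/1 = 19*1 = 19)
f(C) = 7 + 2*C
M = 66/301 (M = -66*(-1/301) = 66/301 ≈ 0.21927)
(V(-12, -13) + f(N)) + M = ((-6 - 13) + (7 + 2*19)) + 66/301 = (-19 + (7 + 38)) + 66/301 = (-19 + 45) + 66/301 = 26 + 66/301 = 7892/301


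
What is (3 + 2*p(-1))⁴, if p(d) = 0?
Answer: 81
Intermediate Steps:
(3 + 2*p(-1))⁴ = (3 + 2*0)⁴ = (3 + 0)⁴ = 3⁴ = 81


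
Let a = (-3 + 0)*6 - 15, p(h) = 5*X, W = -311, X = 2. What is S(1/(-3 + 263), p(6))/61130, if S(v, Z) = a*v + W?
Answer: -80893/15893800 ≈ -0.0050896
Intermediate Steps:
p(h) = 10 (p(h) = 5*2 = 10)
a = -33 (a = -3*6 - 15 = -18 - 15 = -33)
S(v, Z) = -311 - 33*v (S(v, Z) = -33*v - 311 = -311 - 33*v)
S(1/(-3 + 263), p(6))/61130 = (-311 - 33/(-3 + 263))/61130 = (-311 - 33/260)*(1/61130) = -80893/260*1/61130 = -80893/15893800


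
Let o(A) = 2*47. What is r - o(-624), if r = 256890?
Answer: 256796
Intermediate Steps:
o(A) = 94
r - o(-624) = 256890 - 1*94 = 256890 - 94 = 256796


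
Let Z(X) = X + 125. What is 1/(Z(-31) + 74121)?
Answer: 1/74215 ≈ 1.3474e-5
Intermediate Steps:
Z(X) = 125 + X
1/(Z(-31) + 74121) = 1/((125 - 31) + 74121) = 1/(94 + 74121) = 1/74215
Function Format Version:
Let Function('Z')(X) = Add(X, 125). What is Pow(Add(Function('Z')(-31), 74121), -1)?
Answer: Rational(1, 74215) ≈ 1.3474e-5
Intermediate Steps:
Function('Z')(X) = Add(125, X)
Pow(Add(Function('Z')(-31), 74121), -1) = Pow(Add(Add(125, -31), 74121), -1) = Pow(Add(94, 74121), -1) = Pow(74215, -1) = Rational(1, 74215)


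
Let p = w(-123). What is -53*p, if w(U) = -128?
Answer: 6784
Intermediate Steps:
p = -128
-53*p = -53*(-128) = 6784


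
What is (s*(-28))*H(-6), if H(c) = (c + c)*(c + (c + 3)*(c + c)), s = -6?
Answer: -60480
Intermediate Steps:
H(c) = 2*c*(c + 2*c*(3 + c)) (H(c) = (2*c)*(c + (3 + c)*(2*c)) = (2*c)*(c + 2*c*(3 + c)) = 2*c*(c + 2*c*(3 + c)))
(s*(-28))*H(-6) = (-6*(-28))*((-6)²*(14 + 4*(-6))) = 168*(36*(14 - 24)) = 168*(36*(-10)) = 168*(-360) = -60480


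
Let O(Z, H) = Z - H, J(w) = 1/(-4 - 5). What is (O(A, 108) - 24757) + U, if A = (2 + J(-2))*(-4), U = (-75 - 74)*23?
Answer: -254696/9 ≈ -28300.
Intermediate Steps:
U = -3427 (U = -149*23 = -3427)
J(w) = -1/9 (J(w) = 1/(-9) = -1/9)
A = -68/9 (A = (2 - 1/9)*(-4) = (17/9)*(-4) = -68/9 ≈ -7.5556)
(O(A, 108) - 24757) + U = ((-68/9 - 1*108) - 24757) - 3427 = ((-68/9 - 108) - 24757) - 3427 = (-1040/9 - 24757) - 3427 = -223853/9 - 3427 = -254696/9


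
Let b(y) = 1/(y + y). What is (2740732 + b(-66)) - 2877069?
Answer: -17996485/132 ≈ -1.3634e+5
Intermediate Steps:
b(y) = 1/(2*y)
(2740732 + b(-66)) - 2877069 = (2740732 + (1/2)/(-66)) - 2877069 = (2740732 + (1/2)*(-1/66)) - 2877069 = (2740732 - 1/132) - 2877069 = 361776623/132 - 2877069 = -17996485/132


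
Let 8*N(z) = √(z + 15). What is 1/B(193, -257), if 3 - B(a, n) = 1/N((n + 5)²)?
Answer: 190557/571607 + 8*√63519/571607 ≈ 0.33690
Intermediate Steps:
N(z) = √(15 + z)/8 (N(z) = √(z + 15)/8 = √(15 + z)/8)
B(a, n) = 3 - 8/√(15 + (5 + n)²) (B(a, n) = 3 - 1/(√(15 + (n + 5)²)/8) = 3 - 1/(√(15 + (5 + n)²)/8) = 3 - 8/√(15 + (5 + n)²))
1/B(193, -257) = 1/(3 - 8/√(15 + (5 - 257)²)) = 1/(3 - 8/√(15 + (-252)²)) = 1/(3 - 8/√(15 + 63504)) = 1/(3 - 8*√63519/63519)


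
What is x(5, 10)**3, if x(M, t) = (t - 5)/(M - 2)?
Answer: 125/27 ≈ 4.6296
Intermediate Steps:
x(M, t) = (-5 + t)/(-2 + M)
x(5, 10)**3 = ((-5 + 10)/(-2 + 5))**3 = (5/3)**3 = 125/27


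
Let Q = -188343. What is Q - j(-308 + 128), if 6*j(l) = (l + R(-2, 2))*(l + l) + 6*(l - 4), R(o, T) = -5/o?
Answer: -198809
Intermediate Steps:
j(l) = -4 + l + l*(5/2 + l)/3 (j(l) = ((l - 5/(-2))*(l + l) + 6*(l - 4))/6 = ((l - 5*(-1/2))*(2*l) + 6*(-4 + l))/6 = ((l + 5/2)*(2*l) + (-24 + 6*l))/6 = ((5/2 + l)*(2*l) + (-24 + 6*l))/6 = (2*l*(5/2 + l) + (-24 + 6*l))/6 = (-24 + 6*l + 2*l*(5/2 + l))/6 = -4 + l + l*(5/2 + l)/3)
Q - j(-308 + 128) = -188343 - (-4 + (-308 + 128)**2/3 + 11*(-308 + 128)/6) = -188343 - (-4 + (1/3)*(-180)**2 + (11/6)*(-180)) = -188343 - (-4 + (1/3)*32400 - 330) = -188343 - (-4 + 10800 - 330) = -188343 - 1*10466 = -188343 - 10466 = -198809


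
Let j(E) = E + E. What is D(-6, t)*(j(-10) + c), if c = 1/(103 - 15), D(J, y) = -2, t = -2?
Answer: 1759/44 ≈ 39.977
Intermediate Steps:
j(E) = 2*E
c = 1/88 ≈ 0.011364
D(-6, t)*(j(-10) + c) = -2*(2*(-10) + 1/88) = -2*(-20 + 1/88) = -2*(-1759/88) = 1759/44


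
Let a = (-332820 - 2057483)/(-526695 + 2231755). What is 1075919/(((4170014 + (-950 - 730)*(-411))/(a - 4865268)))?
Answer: -8925368099432150977/8287433899640 ≈ -1.0770e+6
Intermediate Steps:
a = -2390303/1705060 ≈ -1.4019
1075919/(((4170014 + (-950 - 730)*(-411))/(a - 4865268))) = 1075919/(((4170014 + (-950 - 730)*(-411))/(-2390303/1705060 - 4865268))) = 1075919/(((4170014 - 1680*(-411))/(-8295576246383/1705060))) = 1075919/(((4170014 + 690480)*(-1705060/8295576246383))) = 1075919/((4860494*(-1705060/8295576246383))) = 1075919/(-8287433899640/8295576246383) = 1075919*(-8295576246383/8287433899640) = -8925368099432150977/8287433899640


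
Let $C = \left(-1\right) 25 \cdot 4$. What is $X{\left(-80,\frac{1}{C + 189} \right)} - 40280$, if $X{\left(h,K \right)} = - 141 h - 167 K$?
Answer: $- \frac{2581167}{89} \approx -29002.0$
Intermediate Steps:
$C = -100$ ($C = \left(-25\right) 4 = -100$)
$X{\left(h,K \right)} = - 167 K - 141 h$
$X{\left(-80,\frac{1}{C + 189} \right)} - 40280 = \left(- \frac{167}{-100 + 189} - -11280\right) - 40280 = \left(- \frac{167}{89} + 11280\right) - 40280 = \frac{1003753}{89} - 40280 = - \frac{2581167}{89}$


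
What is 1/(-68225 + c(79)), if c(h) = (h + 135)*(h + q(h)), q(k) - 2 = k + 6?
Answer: -1/32701 ≈ -3.0580e-5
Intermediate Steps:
q(k) = 8 + k (q(k) = 2 + (k + 6) = 2 + (6 + k) = 8 + k)
c(h) = (8 + 2*h)*(135 + h) (c(h) = (h + 135)*(h + (8 + h)) = (135 + h)*(8 + 2*h) = (8 + 2*h)*(135 + h))
1/(-68225 + c(79)) = 1/(-68225 + (1080 + 2*79² + 278*79)) = 1/(-68225 + (1080 + 2*6241 + 21962)) = 1/(-68225 + (1080 + 12482 + 21962)) = 1/(-68225 + 35524) = 1/(-32701) = -1/32701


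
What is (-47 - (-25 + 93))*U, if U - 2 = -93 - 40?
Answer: 15065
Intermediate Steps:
U = -131 (U = 2 + (-93 - 40) = 2 - 133 = -131)
(-47 - (-25 + 93))*U = (-47 - (-25 + 93))*(-131) = (-47 - 1*68)*(-131) = (-47 - 68)*(-131) = -115*(-131) = 15065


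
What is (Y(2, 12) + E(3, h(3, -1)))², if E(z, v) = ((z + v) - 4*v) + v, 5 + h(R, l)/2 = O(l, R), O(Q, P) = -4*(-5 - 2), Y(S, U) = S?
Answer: 7569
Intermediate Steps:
O(Q, P) = 28 (O(Q, P) = -4*(-7) = 28)
h(R, l) = 46 (h(R, l) = -10 + 2*28 = -10 + 56 = 46)
E(z, v) = z - 2*v (E(z, v) = ((v + z) - 4*v) + v = (z - 3*v) + v = z - 2*v)
(Y(2, 12) + E(3, h(3, -1)))² = (2 + (3 - 2*46))² = (2 + (3 - 92))² = (2 - 89)² = (-87)² = 7569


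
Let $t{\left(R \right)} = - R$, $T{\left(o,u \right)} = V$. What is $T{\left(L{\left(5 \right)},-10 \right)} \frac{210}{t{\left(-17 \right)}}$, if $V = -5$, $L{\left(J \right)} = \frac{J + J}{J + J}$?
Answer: $- \frac{1050}{17} \approx -61.765$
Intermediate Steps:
$L{\left(J \right)} = 1$ ($L{\left(J \right)} = \frac{2 J}{2 J} = 2 J \frac{1}{2 J} = 1$)
$T{\left(o,u \right)} = -5$
$T{\left(L{\left(5 \right)},-10 \right)} \frac{210}{t{\left(-17 \right)}} = - 5 \frac{210}{\left(-1\right) \left(-17\right)} = - 5 \cdot \frac{210}{17} = - 5 \cdot 210 \cdot \frac{1}{17} = \left(-5\right) \frac{210}{17} = - \frac{1050}{17}$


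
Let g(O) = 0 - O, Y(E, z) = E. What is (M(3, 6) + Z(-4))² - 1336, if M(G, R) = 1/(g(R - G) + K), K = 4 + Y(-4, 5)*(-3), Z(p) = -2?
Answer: -225159/169 ≈ -1332.3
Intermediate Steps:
K = 16 (K = 4 - 4*(-3) = 4 + 12 = 16)
g(O) = -O
M(G, R) = 1/(16 + G - R) (M(G, R) = 1/(-(R - G) + 16) = 1/((G - R) + 16) = 1/(16 + G - R))
(M(3, 6) + Z(-4))² - 1336 = (1/(16 + 3 - 1*6) - 2)² - 1336 = (1/(16 + 3 - 6) - 2)² - 1336 = (1/13 - 2)² - 1336 = (-25/13)² - 1336 = 625/169 - 1336 = -225159/169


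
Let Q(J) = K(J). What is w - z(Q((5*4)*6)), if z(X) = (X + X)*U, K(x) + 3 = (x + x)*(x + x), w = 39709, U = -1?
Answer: 154903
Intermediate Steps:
K(x) = -3 + 4*x**2 (K(x) = -3 + (x + x)*(x + x) = -3 + (2*x)*(2*x) = -3 + 4*x**2)
Q(J) = -3 + 4*J**2
z(X) = -2*X (z(X) = (X + X)*(-1) = (2*X)*(-1) = -2*X)
w - z(Q((5*4)*6)) = 39709 - (-2)*(-3 + 4*((5*4)*6)**2) = 39709 - (-2)*(-3 + 4*(20*6)**2) = 39709 - (-2)*(-3 + 4*120**2) = 39709 - (-2)*(-3 + 4*14400) = 39709 - (-2)*(-3 + 57600) = 39709 - (-2)*57597 = 39709 - 1*(-115194) = 39709 + 115194 = 154903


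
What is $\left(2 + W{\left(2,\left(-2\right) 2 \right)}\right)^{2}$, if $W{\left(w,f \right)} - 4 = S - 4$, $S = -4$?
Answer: $4$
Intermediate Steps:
$W{\left(w,f \right)} = -4$ ($W{\left(w,f \right)} = 4 - 8 = -4$)
$\left(2 + W{\left(2,\left(-2\right) 2 \right)}\right)^{2} = \left(2 - 4\right)^{2} = \left(-2\right)^{2} = 4$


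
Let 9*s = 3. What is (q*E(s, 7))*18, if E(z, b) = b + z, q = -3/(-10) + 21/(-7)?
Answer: -1782/5 ≈ -356.40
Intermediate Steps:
q = -27/10 (q = -3*(-⅒) + 21*(-⅐) = 3/10 - 3 = -27/10 ≈ -2.7000)
s = ⅓ (s = (⅑)*3 = ⅓ ≈ 0.33333)
(q*E(s, 7))*18 = -27*(7 + ⅓)/10*18 = -27/10*22/3*18 = -99/5*18 = -1782/5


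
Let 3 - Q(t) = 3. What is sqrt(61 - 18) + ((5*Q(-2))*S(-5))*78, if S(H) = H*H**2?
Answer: sqrt(43) ≈ 6.5574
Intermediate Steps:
Q(t) = 0 (Q(t) = 3 - 1*3 = 3 - 3 = 0)
S(H) = H**3
sqrt(61 - 18) + ((5*Q(-2))*S(-5))*78 = sqrt(61 - 18) + ((5*0)*(-5)**3)*78 = sqrt(43) + (0*(-125))*78 = sqrt(43) + 0*78 = sqrt(43) + 0 = sqrt(43)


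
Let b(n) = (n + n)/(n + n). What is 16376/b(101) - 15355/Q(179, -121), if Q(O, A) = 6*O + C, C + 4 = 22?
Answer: 17867237/1092 ≈ 16362.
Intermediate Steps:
C = 18 (C = -4 + 22 = 18)
b(n) = 1 (b(n) = (2*n)/((2*n)) = (2*n)*(1/(2*n)) = 1)
Q(O, A) = 18 + 6*O (Q(O, A) = 6*O + 18 = 18 + 6*O)
16376/b(101) - 15355/Q(179, -121) = 16376/1 - 15355/(18 + 6*179) = 16376*1 - 15355/(18 + 1074) = 16376 - 15355/1092 = 17867237/1092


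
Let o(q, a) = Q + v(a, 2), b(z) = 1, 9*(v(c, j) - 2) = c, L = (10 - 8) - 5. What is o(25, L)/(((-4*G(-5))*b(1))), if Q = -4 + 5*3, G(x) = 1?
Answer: -19/6 ≈ -3.1667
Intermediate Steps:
L = -3 (L = 2 - 5 = -3)
v(c, j) = 2 + c/9
Q = 11 (Q = -4 + 15 = 11)
o(q, a) = 13 + a/9 (o(q, a) = 11 + (2 + a/9) = 13 + a/9)
o(25, L)/(((-4*G(-5))*b(1))) = (13 + (1/9)*(-3))/((-4*1*1)) = (13 - 1/3)/((-4*1)) = (38/3)/(-4) = (38/3)*(-1/4) = -19/6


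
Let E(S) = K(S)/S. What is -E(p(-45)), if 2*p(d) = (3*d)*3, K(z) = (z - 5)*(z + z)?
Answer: 415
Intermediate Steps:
K(z) = 2*z*(-5 + z) (K(z) = (-5 + z)*(2*z) = 2*z*(-5 + z))
p(d) = 9*d/2 (p(d) = ((3*d)*3)/2 = (9*d)/2 = 9*d/2)
E(S) = -10 + 2*S (E(S) = (2*S*(-5 + S))/S = -10 + 2*S)
-E(p(-45)) = -(-10 + 2*((9/2)*(-45))) = -(-10 + 2*(-405/2)) = -(-10 - 405) = -1*(-415) = 415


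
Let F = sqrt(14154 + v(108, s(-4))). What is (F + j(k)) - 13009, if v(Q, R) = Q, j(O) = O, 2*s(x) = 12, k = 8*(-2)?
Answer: -13025 + sqrt(14262) ≈ -12906.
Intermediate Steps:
k = -16
s(x) = 6 (s(x) = (1/2)*12 = 6)
F = sqrt(14262) (F = sqrt(14154 + 108) = sqrt(14262) ≈ 119.42)
(F + j(k)) - 13009 = (sqrt(14262) - 16) - 13009 = (-16 + sqrt(14262)) - 13009 = -13025 + sqrt(14262)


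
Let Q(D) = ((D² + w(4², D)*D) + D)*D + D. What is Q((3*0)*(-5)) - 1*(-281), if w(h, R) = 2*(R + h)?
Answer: 281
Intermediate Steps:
w(h, R) = 2*R + 2*h
Q(D) = D + D*(D + D² + D*(32 + 2*D)) (Q(D) = ((D² + (2*D + 2*4²)*D) + D)*D + D = ((D² + (2*D + 2*16)*D) + D)*D + D = ((D² + (2*D + 32)*D) + D)*D + D = ((D² + (32 + 2*D)*D) + D)*D + D = ((D² + D*(32 + 2*D)) + D)*D + D = (D + D² + D*(32 + 2*D))*D + D = D*(D + D² + D*(32 + 2*D)) + D = D + D*(D + D² + D*(32 + 2*D)))
Q((3*0)*(-5)) - 1*(-281) = ((3*0)*(-5))*(1 + 3*((3*0)*(-5))² + 33*((3*0)*(-5))) - 1*(-281) = (0*(-5))*(1 + 3*(0*(-5))² + 33*(0*(-5))) + 281 = 0*(1 + 3*0² + 33*0) + 281 = 0*(1 + 3*0 + 0) + 281 = 0*(1 + 0 + 0) + 281 = 0*1 + 281 = 0 + 281 = 281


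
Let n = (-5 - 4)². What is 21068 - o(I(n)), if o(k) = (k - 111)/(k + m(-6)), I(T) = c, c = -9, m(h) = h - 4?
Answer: 400172/19 ≈ 21062.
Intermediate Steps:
m(h) = -4 + h
n = 81 (n = (-9)² = 81)
I(T) = -9
o(k) = (-111 + k)/(-10 + k) (o(k) = (k - 111)/(k + (-4 - 6)) = (-111 + k)/(k - 10) = (-111 + k)/(-10 + k))
21068 - o(I(n)) = 21068 - (-111 - 9)/(-10 - 9) = 21068 - (-120)/(-19) = 21068 - (-1)*(-120)/19 = 21068 - 1*120/19 = 21068 - 120/19 = 400172/19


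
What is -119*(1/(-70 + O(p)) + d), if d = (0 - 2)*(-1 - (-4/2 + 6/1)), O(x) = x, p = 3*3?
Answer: -72471/61 ≈ -1188.0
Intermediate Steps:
p = 9
d = 10 (d = -2*(-1 - (-4*½ + 6*1)) = -2*(-1 - (-2 + 6)) = -2*(-1 - 1*4) = -2*(-1 - 4) = -2*(-5) = 10)
-119*(1/(-70 + O(p)) + d) = -119*(1/(-70 + 9) + 10) = -119*(1/(-61) + 10) = -119*(-1/61 + 10) = -119*609/61 = -72471/61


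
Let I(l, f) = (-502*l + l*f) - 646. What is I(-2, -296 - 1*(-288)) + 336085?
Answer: 336459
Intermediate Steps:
I(l, f) = -646 - 502*l + f*l (I(l, f) = (-502*l + f*l) - 646 = -646 - 502*l + f*l)
I(-2, -296 - 1*(-288)) + 336085 = (-646 - 502*(-2) + (-296 - 1*(-288))*(-2)) + 336085 = (-646 + 1004 + (-296 + 288)*(-2)) + 336085 = (-646 + 1004 - 8*(-2)) + 336085 = (-646 + 1004 + 16) + 336085 = 374 + 336085 = 336459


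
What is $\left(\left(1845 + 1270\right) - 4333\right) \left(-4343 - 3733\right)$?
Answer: $9836568$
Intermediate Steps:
$\left(\left(1845 + 1270\right) - 4333\right) \left(-4343 - 3733\right) = \left(3115 - 4333\right) \left(-8076\right) = \left(-1218\right) \left(-8076\right) = 9836568$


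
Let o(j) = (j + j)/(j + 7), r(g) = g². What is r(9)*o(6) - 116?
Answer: -536/13 ≈ -41.231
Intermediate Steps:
o(j) = 2*j/(7 + j) (o(j) = (2*j)/(7 + j) = 2*j/(7 + j))
r(9)*o(6) - 116 = 9²*(2*6/(7 + 6)) - 116 = 81*(2*6/13) - 116 = 81*(2*6*(1/13)) - 116 = 81*(12/13) - 116 = 972/13 - 116 = -536/13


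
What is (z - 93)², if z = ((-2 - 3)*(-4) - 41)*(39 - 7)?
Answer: 585225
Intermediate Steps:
z = -672 (z = (-5*(-4) - 41)*32 = (20 - 41)*32 = -21*32 = -672)
(z - 93)² = (-672 - 93)² = (-765)² = 585225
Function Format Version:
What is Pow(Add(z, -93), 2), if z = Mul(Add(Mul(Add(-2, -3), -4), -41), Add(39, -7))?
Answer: 585225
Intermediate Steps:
z = -672 (z = Mul(Add(Mul(-5, -4), -41), 32) = Mul(Add(20, -41), 32) = Mul(-21, 32) = -672)
Pow(Add(z, -93), 2) = Pow(Add(-672, -93), 2) = Pow(-765, 2) = 585225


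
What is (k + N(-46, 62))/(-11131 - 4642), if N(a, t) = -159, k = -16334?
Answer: 16493/15773 ≈ 1.0456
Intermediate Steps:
(k + N(-46, 62))/(-11131 - 4642) = (-16334 - 159)/(-11131 - 4642) = -16493/(-15773) = -16493*(-1/15773) = 16493/15773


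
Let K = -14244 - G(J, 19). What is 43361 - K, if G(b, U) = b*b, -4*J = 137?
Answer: 940449/16 ≈ 58778.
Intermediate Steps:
J = -137/4 (J = -¼*137 = -137/4 ≈ -34.250)
G(b, U) = b²
K = -246673/16 (K = -14244 - (-137/4)² = -14244 - 1*18769/16 = -14244 - 18769/16 = -246673/16 ≈ -15417.)
43361 - K = 43361 - 1*(-246673/16) = 43361 + 246673/16 = 940449/16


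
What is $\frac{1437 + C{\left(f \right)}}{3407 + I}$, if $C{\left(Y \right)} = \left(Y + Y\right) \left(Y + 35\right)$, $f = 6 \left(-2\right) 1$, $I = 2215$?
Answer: $\frac{295}{1874} \approx 0.15742$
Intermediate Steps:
$f = -12$ ($f = \left(-12\right) 1 = -12$)
$C{\left(Y \right)} = 2 Y \left(35 + Y\right)$
$\frac{1437 + C{\left(f \right)}}{3407 + I} = \frac{1437 + 2 \left(-12\right) \left(35 - 12\right)}{3407 + 2215} = \frac{1437 + 2 \left(-12\right) 23}{5622} = \left(1437 - 552\right) \frac{1}{5622} = 885 \cdot \frac{1}{5622} = \frac{295}{1874}$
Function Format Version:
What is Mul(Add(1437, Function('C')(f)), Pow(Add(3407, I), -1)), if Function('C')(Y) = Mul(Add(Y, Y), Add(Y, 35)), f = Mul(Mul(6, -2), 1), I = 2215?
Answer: Rational(295, 1874) ≈ 0.15742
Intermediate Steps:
f = -12 (f = Mul(-12, 1) = -12)
Function('C')(Y) = Mul(2, Y, Add(35, Y)) (Function('C')(Y) = Mul(Mul(2, Y), Add(35, Y)) = Mul(2, Y, Add(35, Y)))
Mul(Add(1437, Function('C')(f)), Pow(Add(3407, I), -1)) = Mul(Add(1437, Mul(2, -12, Add(35, -12))), Pow(Add(3407, 2215), -1)) = Mul(Add(1437, Mul(2, -12, 23)), Pow(5622, -1)) = Mul(Add(1437, -552), Rational(1, 5622)) = Mul(885, Rational(1, 5622)) = Rational(295, 1874)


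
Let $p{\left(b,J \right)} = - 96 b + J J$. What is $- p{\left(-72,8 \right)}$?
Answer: $-6976$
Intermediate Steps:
$p{\left(b,J \right)} = J^{2} - 96 b$ ($p{\left(b,J \right)} = - 96 b + J^{2} = J^{2} - 96 b$)
$- p{\left(-72,8 \right)} = - (8^{2} - -6912) = - (64 + 6912) = \left(-1\right) 6976 = -6976$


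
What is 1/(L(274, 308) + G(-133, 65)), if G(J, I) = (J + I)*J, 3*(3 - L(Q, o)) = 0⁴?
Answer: 1/9047 ≈ 0.00011053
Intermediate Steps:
L(Q, o) = 3 (L(Q, o) = 3 - ⅓*0⁴ = 3 - ⅓*0 = 3 + 0 = 3)
G(J, I) = J*(I + J) (G(J, I) = (I + J)*J = J*(I + J))
1/(L(274, 308) + G(-133, 65)) = 1/(3 - 133*(65 - 133)) = 1/(3 - 133*(-68)) = 1/(3 + 9044) = 1/9047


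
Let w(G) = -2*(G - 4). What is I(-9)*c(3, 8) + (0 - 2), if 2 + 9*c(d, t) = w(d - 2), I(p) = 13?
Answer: 34/9 ≈ 3.7778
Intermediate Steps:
w(G) = 8 - 2*G (w(G) = -2*(-4 + G) = 8 - 2*G)
c(d, t) = 10/9 - 2*d/9 (c(d, t) = -2/9 + (8 - 2*(d - 2))/9 = -2/9 + (8 - 2*(-2 + d))/9 = -2/9 + (8 + (4 - 2*d))/9 = -2/9 + (12 - 2*d)/9 = -2/9 + (4/3 - 2*d/9) = 10/9 - 2*d/9)
I(-9)*c(3, 8) + (0 - 2) = 13*(10/9 - 2/9*3) + (0 - 2) = 13*(10/9 - ⅔) - 2 = 13*(4/9) - 2 = 52/9 - 2 = 34/9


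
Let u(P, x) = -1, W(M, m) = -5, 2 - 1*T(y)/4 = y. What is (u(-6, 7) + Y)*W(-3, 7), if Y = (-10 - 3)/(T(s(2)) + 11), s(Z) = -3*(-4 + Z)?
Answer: -8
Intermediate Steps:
s(Z) = 12 - 3*Z
T(y) = 8 - 4*y
Y = 13/5 (Y = (-10 - 3)/((8 - 4*(12 - 3*2)) + 11) = -13/((8 - 4*(12 - 6)) + 11) = -13/((8 - 4*6) + 11) = -13/((8 - 24) + 11) = -13/(-16 + 11) = -13/(-5) = -13*(-⅕) = 13/5 ≈ 2.6000)
(u(-6, 7) + Y)*W(-3, 7) = (-1 + 13/5)*(-5) = (8/5)*(-5) = -8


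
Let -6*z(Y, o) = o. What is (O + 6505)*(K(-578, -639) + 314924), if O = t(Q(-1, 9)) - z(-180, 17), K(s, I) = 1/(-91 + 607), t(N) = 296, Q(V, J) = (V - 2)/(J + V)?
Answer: 6633769546055/3096 ≈ 2.1427e+9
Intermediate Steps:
Q(V, J) = (-2 + V)/(J + V)
z(Y, o) = -o/6
K(s, I) = 1/516
O = 1793/6 (O = 296 - (-1)*17/6 = 296 - 1*(-17/6) = 296 + 17/6 = 1793/6 ≈ 298.83)
(O + 6505)*(K(-578, -639) + 314924) = (1793/6 + 6505)*(1/516 + 314924) = (40823/6)*(162500785/516) = 6633769546055/3096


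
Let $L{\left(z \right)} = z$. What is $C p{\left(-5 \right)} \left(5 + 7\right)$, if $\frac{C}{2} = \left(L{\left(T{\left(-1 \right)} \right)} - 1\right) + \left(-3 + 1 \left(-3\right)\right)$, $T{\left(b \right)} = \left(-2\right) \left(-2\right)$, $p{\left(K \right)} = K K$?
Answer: $-1800$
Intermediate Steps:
$p{\left(K \right)} = K^{2}$
$T{\left(b \right)} = 4$
$C = -6$ ($C = 2 \left(\left(4 - 1\right) + \left(-3 + 1 \left(-3\right)\right)\right) = 2 \left(3 - 6\right) = 2 \left(-3\right) = -6$)
$C p{\left(-5 \right)} \left(5 + 7\right) = - 6 \left(-5\right)^{2} \left(5 + 7\right) = \left(-6\right) 25 \cdot 12 = \left(-150\right) 12 = -1800$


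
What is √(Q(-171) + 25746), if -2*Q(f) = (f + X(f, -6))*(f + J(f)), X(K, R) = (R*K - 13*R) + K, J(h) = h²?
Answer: 2*I*√2762481 ≈ 3324.1*I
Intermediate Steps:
X(K, R) = K - 13*R + K*R (X(K, R) = (K*R - 13*R) + K = (-13*R + K*R) + K = K - 13*R + K*R)
Q(f) = -(78 - 4*f)*(f + f²)/2 (Q(f) = -(f + (f - 13*(-6) + f*(-6)))*(f + f²)/2 = -(f + (f + 78 - 6*f))*(f + f²)/2 = -(f + (78 - 5*f))*(f + f²)/2 = -(78 - 4*f)*(f + f²)/2)
√(Q(-171) + 25746) = √(-171*(-39 - 37*(-171) + 2*(-171)²) + 25746) = √(-171*(-39 + 6327 + 2*29241) + 25746) = √(-171*(-39 + 6327 + 58482) + 25746) = √(-171*64770 + 25746) = √(-11075670 + 25746) = √(-11049924) = 2*I*√2762481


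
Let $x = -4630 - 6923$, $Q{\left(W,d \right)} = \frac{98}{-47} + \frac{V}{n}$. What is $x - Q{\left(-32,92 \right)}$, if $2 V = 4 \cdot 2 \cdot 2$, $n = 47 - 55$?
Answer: $- \frac{542846}{47} \approx -11550.0$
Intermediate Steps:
$n = -8$
$V = 8$ ($V = \frac{4 \cdot 2 \cdot 2}{2} = \frac{8 \cdot 2}{2} = \frac{1}{2} \cdot 16 = 8$)
$Q{\left(W,d \right)} = - \frac{145}{47}$ ($Q{\left(W,d \right)} = \frac{98}{-47} + \frac{8}{-8} = 98 \left(- \frac{1}{47}\right) + 8 \left(- \frac{1}{8}\right) = - \frac{98}{47} - 1 = - \frac{145}{47}$)
$x = -11553$
$x - Q{\left(-32,92 \right)} = -11553 - - \frac{145}{47} = -11553 + \frac{145}{47} = - \frac{542846}{47}$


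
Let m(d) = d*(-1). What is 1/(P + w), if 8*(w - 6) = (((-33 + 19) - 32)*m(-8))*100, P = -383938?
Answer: -1/388532 ≈ -2.5738e-6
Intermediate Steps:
m(d) = -d
w = -4594 (w = 6 + ((((-33 + 19) - 32)*(-1*(-8)))*100)/8 = 6 + (((-14 - 32)*8)*100)/8 = 6 + (-46*8*100)/8 = 6 + (-368*100)/8 = 6 + (1/8)*(-36800) = 6 - 4600 = -4594)
1/(P + w) = 1/(-383938 - 4594) = 1/(-388532) = -1/388532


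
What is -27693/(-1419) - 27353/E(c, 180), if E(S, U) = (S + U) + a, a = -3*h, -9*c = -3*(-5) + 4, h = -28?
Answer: -94684254/1114861 ≈ -84.929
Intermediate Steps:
c = -19/9 (c = -(-3*(-5) + 4)/9 = -(15 + 4)/9 = -⅑*19 = -19/9 ≈ -2.1111)
a = 84 (a = -3*(-28) = 84)
E(S, U) = 84 + S + U (E(S, U) = (S + U) + 84 = 84 + S + U)
-27693/(-1419) - 27353/E(c, 180) = -27693/(-1419) - 27353/(84 - 19/9 + 180) = -27693*(-1/1419) - 27353/2357/9 = 9231/473 - 27353*9/2357 = 9231/473 - 246177/2357 = -94684254/1114861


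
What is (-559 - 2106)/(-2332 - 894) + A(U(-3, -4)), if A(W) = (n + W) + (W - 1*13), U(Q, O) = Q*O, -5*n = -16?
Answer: 242371/16130 ≈ 15.026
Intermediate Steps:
n = 16/5 (n = -⅕*(-16) = 16/5 ≈ 3.2000)
U(Q, O) = O*Q
A(W) = -49/5 + 2*W (A(W) = (16/5 + W) + (W - 1*13) = (16/5 + W) + (W - 13) = (16/5 + W) + (-13 + W) = -49/5 + 2*W)
(-559 - 2106)/(-2332 - 894) + A(U(-3, -4)) = (-559 - 2106)/(-2332 - 894) + (-49/5 + 2*(-4*(-3))) = -2665/(-3226) + (-49/5 + 2*12) = -2665*(-1/3226) + (-49/5 + 24) = 2665/3226 + 71/5 = 242371/16130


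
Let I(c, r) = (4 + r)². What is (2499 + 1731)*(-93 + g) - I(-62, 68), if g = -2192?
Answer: -9670734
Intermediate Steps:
(2499 + 1731)*(-93 + g) - I(-62, 68) = (2499 + 1731)*(-93 - 2192) - (4 + 68)² = 4230*(-2285) - 1*72² = -9665550 - 1*5184 = -9665550 - 5184 = -9670734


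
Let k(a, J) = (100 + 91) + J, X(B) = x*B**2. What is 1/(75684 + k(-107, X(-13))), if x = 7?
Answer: 1/77058 ≈ 1.2977e-5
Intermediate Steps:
X(B) = 7*B**2
k(a, J) = 191 + J
1/(75684 + k(-107, X(-13))) = 1/(75684 + (191 + 7*(-13)**2)) = 1/(75684 + (191 + 7*169)) = 1/(75684 + (191 + 1183)) = 1/(75684 + 1374) = 1/77058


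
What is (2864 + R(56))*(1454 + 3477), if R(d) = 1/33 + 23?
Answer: 469786232/33 ≈ 1.4236e+7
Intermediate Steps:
R(d) = 760/33 (R(d) = 1/33 + 23 = 760/33)
(2864 + R(56))*(1454 + 3477) = (2864 + 760/33)*(1454 + 3477) = (95272/33)*4931 = 469786232/33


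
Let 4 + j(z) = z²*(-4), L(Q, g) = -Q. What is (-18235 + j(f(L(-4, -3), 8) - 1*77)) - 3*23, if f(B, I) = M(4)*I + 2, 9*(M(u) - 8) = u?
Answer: -1500904/81 ≈ -18530.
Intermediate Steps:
M(u) = 8 + u/9
f(B, I) = 2 + 76*I/9 (f(B, I) = (8 + (⅑)*4)*I + 2 = (8 + 4/9)*I + 2 = 76*I/9 + 2 = 2 + 76*I/9)
j(z) = -4 - 4*z² (j(z) = -4 + z²*(-4) = -4 - 4*z²)
(-18235 + j(f(L(-4, -3), 8) - 1*77)) - 3*23 = (-18235 + (-4 - 4*((2 + (76/9)*8) - 1*77)²)) - 3*23 = (-18235 + (-4 - 4*((2 + 608/9) - 77)²)) - 69 = (-18235 + (-4 - 4*(626/9 - 77)²)) - 69 = (-18235 + (-4 - 4*(-67/9)²)) - 69 = (-18235 + (-4 - 4*4489/81)) - 69 = (-18235 + (-4 - 17956/81)) - 69 = (-18235 - 18280/81) - 69 = -1495315/81 - 69 = -1500904/81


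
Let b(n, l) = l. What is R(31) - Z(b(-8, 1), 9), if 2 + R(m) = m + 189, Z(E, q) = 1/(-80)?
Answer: 17441/80 ≈ 218.01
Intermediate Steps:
Z(E, q) = -1/80
R(m) = 187 + m (R(m) = -2 + (m + 189) = -2 + (189 + m) = 187 + m)
R(31) - Z(b(-8, 1), 9) = (187 + 31) - 1*(-1/80) = 218 + 1/80 = 17441/80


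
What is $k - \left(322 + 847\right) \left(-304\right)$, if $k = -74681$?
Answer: $280695$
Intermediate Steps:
$k - \left(322 + 847\right) \left(-304\right) = -74681 - \left(322 + 847\right) \left(-304\right) = -74681 - 1169 \left(-304\right) = -74681 - -355376 = -74681 + 355376 = 280695$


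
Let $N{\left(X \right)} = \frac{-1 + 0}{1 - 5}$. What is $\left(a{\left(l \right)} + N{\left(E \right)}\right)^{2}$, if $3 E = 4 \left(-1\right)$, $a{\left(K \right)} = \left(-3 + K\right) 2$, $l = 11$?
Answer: $\frac{4225}{16} \approx 264.06$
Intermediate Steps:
$a{\left(K \right)} = -6 + 2 K$
$E = - \frac{4}{3}$ ($E = \frac{4 \left(-1\right)}{3} = \frac{1}{3} \left(-4\right) = - \frac{4}{3} \approx -1.3333$)
$N{\left(X \right)} = \frac{1}{4}$ ($N{\left(X \right)} = - \frac{1}{-4} = \left(-1\right) \left(- \frac{1}{4}\right) = \frac{1}{4}$)
$\left(a{\left(l \right)} + N{\left(E \right)}\right)^{2} = \left(\left(-6 + 2 \cdot 11\right) + \frac{1}{4}\right)^{2} = \left(\left(-6 + 22\right) + \frac{1}{4}\right)^{2} = \left(16 + \frac{1}{4}\right)^{2} = \left(\frac{65}{4}\right)^{2} = \frac{4225}{16}$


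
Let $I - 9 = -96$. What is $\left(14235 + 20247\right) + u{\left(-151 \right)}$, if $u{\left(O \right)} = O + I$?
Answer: $34244$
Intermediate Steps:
$I = -87$ ($I = 9 - 96 = -87$)
$u{\left(O \right)} = -87 + O$ ($u{\left(O \right)} = O - 87 = -87 + O$)
$\left(14235 + 20247\right) + u{\left(-151 \right)} = \left(14235 + 20247\right) - 238 = 34482 - 238 = 34244$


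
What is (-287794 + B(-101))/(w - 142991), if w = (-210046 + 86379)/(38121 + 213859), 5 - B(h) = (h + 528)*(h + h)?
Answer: 50782789300/36030995847 ≈ 1.4094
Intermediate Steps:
B(h) = 5 - 2*h*(528 + h) (B(h) = 5 - (h + 528)*(h + h) = 5 - (528 + h)*2*h = 5 - 2*h*(528 + h))
w = -123667/251980 ≈ -0.49078
(-287794 + B(-101))/(w - 142991) = (-287794 + (5 - 1056*(-101) - 2*(-101)**2))/(-123667/251980 - 142991) = (-287794 + (5 + 106656 - 2*10201))/(-36030995847/251980) = (-287794 + (5 + 106656 - 20402))*(-251980/36030995847) = (-287794 + 86259)*(-251980/36030995847) = -201535*(-251980/36030995847) = 50782789300/36030995847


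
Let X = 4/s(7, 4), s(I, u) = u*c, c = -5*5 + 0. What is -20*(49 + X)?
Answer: -4896/5 ≈ -979.20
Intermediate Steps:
c = -25 (c = -25 + 0 = -25)
s(I, u) = -25*u (s(I, u) = u*(-25) = -25*u)
X = -1/25 (X = 4/((-25*4)) = 4/(-100) = 4*(-1/100) = -1/25 ≈ -0.040000)
-20*(49 + X) = -20*(49 - 1/25) = -20*1224/25 = -4896/5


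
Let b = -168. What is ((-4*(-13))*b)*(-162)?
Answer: 1415232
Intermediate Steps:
((-4*(-13))*b)*(-162) = (-4*(-13)*(-168))*(-162) = (52*(-168))*(-162) = -8736*(-162) = 1415232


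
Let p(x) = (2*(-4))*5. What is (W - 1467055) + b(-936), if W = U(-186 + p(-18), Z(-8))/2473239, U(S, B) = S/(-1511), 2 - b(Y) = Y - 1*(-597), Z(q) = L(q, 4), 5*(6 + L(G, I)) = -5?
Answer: -5481204276901880/3737064129 ≈ -1.4667e+6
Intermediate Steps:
L(G, I) = -7 (L(G, I) = -6 + (⅕)*(-5) = -6 - 1 = -7)
Z(q) = -7
p(x) = -40 (p(x) = -8*5 = -40)
b(Y) = -595 - Y (b(Y) = 2 - (Y - 1*(-597)) = 2 - (Y + 597) = 2 - (597 + Y) = 2 + (-597 - Y) = -595 - Y)
U(S, B) = -S/1511 (U(S, B) = S*(-1/1511) = -S/1511)
W = 226/3737064129 (W = -(-186 - 40)/1511/2473239 = -1/1511*(-226)*(1/2473239) = (226/1511)*(1/2473239) = 226/3737064129 ≈ 6.0475e-8)
(W - 1467055) + b(-936) = (226/3737064129 - 1467055) + (-595 - 1*(-936)) = -5482478615769869/3737064129 + (-595 + 936) = -5482478615769869/3737064129 + 341 = -5481204276901880/3737064129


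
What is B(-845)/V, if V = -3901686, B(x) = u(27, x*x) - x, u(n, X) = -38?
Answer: -269/1300562 ≈ -0.00020683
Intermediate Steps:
B(x) = -38 - x
B(-845)/V = (-38 - 1*(-845))/(-3901686) = (-38 + 845)*(-1/3901686) = 807*(-1/3901686) = -269/1300562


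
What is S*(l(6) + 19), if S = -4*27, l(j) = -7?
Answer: -1296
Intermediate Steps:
S = -108
S*(l(6) + 19) = -108*(-7 + 19) = -108*12 = -1296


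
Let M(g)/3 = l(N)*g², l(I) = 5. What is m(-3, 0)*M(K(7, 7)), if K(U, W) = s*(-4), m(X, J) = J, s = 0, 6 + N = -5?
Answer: 0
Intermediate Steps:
N = -11 (N = -6 - 5 = -11)
K(U, W) = 0 (K(U, W) = 0*(-4) = 0)
M(g) = 15*g² (M(g) = 3*(5*g²) = 15*g²)
m(-3, 0)*M(K(7, 7)) = 0*(15*0²) = 0*(15*0) = 0*0 = 0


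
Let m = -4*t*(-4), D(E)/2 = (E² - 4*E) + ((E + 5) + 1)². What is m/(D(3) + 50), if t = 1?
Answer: 8/103 ≈ 0.077670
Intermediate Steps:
D(E) = -8*E + 2*E² + 2*(6 + E)² (D(E) = 2*((E² - 4*E) + ((E + 5) + 1)²) = 2*((E² - 4*E) + ((5 + E) + 1)²) = 2*((E² - 4*E) + (6 + E)²) = 2*(E² + (6 + E)² - 4*E) = -8*E + 2*E² + 2*(6 + E)²)
m = 16 (m = -4*1*(-4) = -4*(-4) = 16)
m/(D(3) + 50) = 16/((72 + 4*3² + 16*3) + 50) = 16/((72 + 4*9 + 48) + 50) = 16/((72 + 36 + 48) + 50) = 16/(156 + 50) = 16/206 = (1/206)*16 = 8/103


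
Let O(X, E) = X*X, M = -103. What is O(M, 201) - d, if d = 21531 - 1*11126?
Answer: 204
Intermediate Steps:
d = 10405 (d = 21531 - 11126 = 10405)
O(X, E) = X**2
O(M, 201) - d = (-103)**2 - 1*10405 = 10609 - 10405 = 204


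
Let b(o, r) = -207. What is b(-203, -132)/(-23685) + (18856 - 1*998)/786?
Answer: 70521572/3102735 ≈ 22.729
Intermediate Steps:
b(-203, -132)/(-23685) + (18856 - 1*998)/786 = -207/(-23685) + (18856 - 1*998)/786 = -207*(-1/23685) + (18856 - 998)*(1/786) = 69/7895 + 17858*(1/786) = 69/7895 + 8929/393 = 70521572/3102735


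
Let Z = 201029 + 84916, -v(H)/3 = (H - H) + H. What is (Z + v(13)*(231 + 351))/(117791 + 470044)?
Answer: 87749/195945 ≈ 0.44782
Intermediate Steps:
v(H) = -3*H (v(H) = -3*((H - H) + H) = -3*(0 + H) = -3*H)
Z = 285945
(Z + v(13)*(231 + 351))/(117791 + 470044) = (285945 + (-3*13)*(231 + 351))/(117791 + 470044) = (285945 - 39*582)/587835 = (285945 - 22698)*(1/587835) = 263247*(1/587835) = 87749/195945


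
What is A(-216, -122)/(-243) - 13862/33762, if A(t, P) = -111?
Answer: 21062/455787 ≈ 0.046210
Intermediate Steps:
A(-216, -122)/(-243) - 13862/33762 = -111/(-243) - 13862/33762 = -111*(-1/243) - 13862*1/33762 = 37/81 - 6931/16881 = 21062/455787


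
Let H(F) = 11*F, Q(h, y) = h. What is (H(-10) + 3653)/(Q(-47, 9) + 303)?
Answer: 3543/256 ≈ 13.840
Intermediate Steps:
(H(-10) + 3653)/(Q(-47, 9) + 303) = (11*(-10) + 3653)/(-47 + 303) = (-110 + 3653)/256 = 3543*(1/256) = 3543/256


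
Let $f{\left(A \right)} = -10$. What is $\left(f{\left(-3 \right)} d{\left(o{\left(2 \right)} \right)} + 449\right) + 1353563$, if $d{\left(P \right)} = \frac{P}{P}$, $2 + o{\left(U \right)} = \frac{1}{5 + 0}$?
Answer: $1354002$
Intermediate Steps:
$o{\left(U \right)} = - \frac{9}{5}$ ($o{\left(U \right)} = -2 + \frac{1}{5 + 0} = -2 + \frac{1}{5} = - \frac{9}{5}$)
$d{\left(P \right)} = 1$
$\left(f{\left(-3 \right)} d{\left(o{\left(2 \right)} \right)} + 449\right) + 1353563 = \left(\left(-10\right) 1 + 449\right) + 1353563 = \left(-10 + 449\right) + 1353563 = 439 + 1353563 = 1354002$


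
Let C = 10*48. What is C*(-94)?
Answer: -45120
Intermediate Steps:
C = 480
C*(-94) = 480*(-94) = -45120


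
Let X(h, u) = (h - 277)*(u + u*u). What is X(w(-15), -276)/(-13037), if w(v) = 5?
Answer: 20644800/13037 ≈ 1583.6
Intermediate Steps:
X(h, u) = (-277 + h)*(u + u**2)
X(w(-15), -276)/(-13037) = -276*(-277 + 5 - 277*(-276) + 5*(-276))/(-13037) = -276*(-277 + 5 + 76452 - 1380)*(-1/13037) = -276*74800*(-1/13037) = -20644800*(-1/13037) = 20644800/13037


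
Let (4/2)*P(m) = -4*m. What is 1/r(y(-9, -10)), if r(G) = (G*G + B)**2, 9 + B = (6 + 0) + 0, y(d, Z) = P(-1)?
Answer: 1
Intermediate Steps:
P(m) = -2*m (P(m) = (-4*m)/2 = -2*m)
y(d, Z) = 2 (y(d, Z) = -2*(-1) = 2)
B = -3 (B = -9 + ((6 + 0) + 0) = -9 + (6 + 0) = -9 + 6 = -3)
r(G) = (-3 + G**2)**2 (r(G) = (G*G - 3)**2 = (G**2 - 3)**2 = (-3 + G**2)**2)
1/r(y(-9, -10)) = 1/((-3 + 2**2)**2) = 1/((-3 + 4)**2) = 1/(1**2) = 1/1 = 1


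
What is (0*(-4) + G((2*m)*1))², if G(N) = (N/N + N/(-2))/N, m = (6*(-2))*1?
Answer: 169/576 ≈ 0.29340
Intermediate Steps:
m = -12 (m = -12*1 = -12)
G(N) = (1 - N/2)/N (G(N) = (1 + N*(-½))/N = (1 - N/2)/N)
(0*(-4) + G((2*m)*1))² = (0*(-4) + (2 - 2*(-12))/(2*(((2*(-12))*1))))² = (0 + (2 - (-24))/(2*((-24*1))))² = (0 + (½)*(2 - 1*(-24))/(-24))² = (0 + (½)*(-1/24)*(2 + 24))² = (0 + (½)*(-1/24)*26)² = (0 - 13/24)² = (-13/24)² = 169/576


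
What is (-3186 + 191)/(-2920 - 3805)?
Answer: 599/1345 ≈ 0.44535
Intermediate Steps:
(-3186 + 191)/(-2920 - 3805) = -2995/(-6725) = -2995*(-1/6725) = 599/1345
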